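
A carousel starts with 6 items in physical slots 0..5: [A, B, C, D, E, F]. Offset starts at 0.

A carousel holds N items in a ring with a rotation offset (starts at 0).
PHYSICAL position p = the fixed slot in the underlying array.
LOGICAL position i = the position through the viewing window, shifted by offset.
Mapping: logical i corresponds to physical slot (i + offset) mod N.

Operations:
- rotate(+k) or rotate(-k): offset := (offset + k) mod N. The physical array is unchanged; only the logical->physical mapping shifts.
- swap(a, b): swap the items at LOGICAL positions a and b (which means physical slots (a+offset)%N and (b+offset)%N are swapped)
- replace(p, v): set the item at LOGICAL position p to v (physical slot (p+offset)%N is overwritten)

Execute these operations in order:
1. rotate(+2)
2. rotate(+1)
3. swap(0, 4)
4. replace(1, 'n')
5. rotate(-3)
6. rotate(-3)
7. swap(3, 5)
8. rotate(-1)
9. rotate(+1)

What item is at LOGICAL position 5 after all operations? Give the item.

Answer: A

Derivation:
After op 1 (rotate(+2)): offset=2, physical=[A,B,C,D,E,F], logical=[C,D,E,F,A,B]
After op 2 (rotate(+1)): offset=3, physical=[A,B,C,D,E,F], logical=[D,E,F,A,B,C]
After op 3 (swap(0, 4)): offset=3, physical=[A,D,C,B,E,F], logical=[B,E,F,A,D,C]
After op 4 (replace(1, 'n')): offset=3, physical=[A,D,C,B,n,F], logical=[B,n,F,A,D,C]
After op 5 (rotate(-3)): offset=0, physical=[A,D,C,B,n,F], logical=[A,D,C,B,n,F]
After op 6 (rotate(-3)): offset=3, physical=[A,D,C,B,n,F], logical=[B,n,F,A,D,C]
After op 7 (swap(3, 5)): offset=3, physical=[C,D,A,B,n,F], logical=[B,n,F,C,D,A]
After op 8 (rotate(-1)): offset=2, physical=[C,D,A,B,n,F], logical=[A,B,n,F,C,D]
After op 9 (rotate(+1)): offset=3, physical=[C,D,A,B,n,F], logical=[B,n,F,C,D,A]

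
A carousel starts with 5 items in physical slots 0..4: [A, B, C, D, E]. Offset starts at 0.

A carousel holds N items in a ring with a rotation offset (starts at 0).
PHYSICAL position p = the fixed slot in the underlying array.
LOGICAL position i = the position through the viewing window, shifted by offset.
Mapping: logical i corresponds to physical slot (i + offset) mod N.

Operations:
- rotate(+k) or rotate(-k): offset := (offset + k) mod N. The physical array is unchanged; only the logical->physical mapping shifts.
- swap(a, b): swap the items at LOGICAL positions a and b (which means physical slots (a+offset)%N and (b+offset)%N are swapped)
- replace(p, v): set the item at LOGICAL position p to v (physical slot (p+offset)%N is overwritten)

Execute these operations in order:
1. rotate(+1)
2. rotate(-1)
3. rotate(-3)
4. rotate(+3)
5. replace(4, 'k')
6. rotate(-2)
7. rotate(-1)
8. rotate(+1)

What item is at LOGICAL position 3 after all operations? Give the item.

After op 1 (rotate(+1)): offset=1, physical=[A,B,C,D,E], logical=[B,C,D,E,A]
After op 2 (rotate(-1)): offset=0, physical=[A,B,C,D,E], logical=[A,B,C,D,E]
After op 3 (rotate(-3)): offset=2, physical=[A,B,C,D,E], logical=[C,D,E,A,B]
After op 4 (rotate(+3)): offset=0, physical=[A,B,C,D,E], logical=[A,B,C,D,E]
After op 5 (replace(4, 'k')): offset=0, physical=[A,B,C,D,k], logical=[A,B,C,D,k]
After op 6 (rotate(-2)): offset=3, physical=[A,B,C,D,k], logical=[D,k,A,B,C]
After op 7 (rotate(-1)): offset=2, physical=[A,B,C,D,k], logical=[C,D,k,A,B]
After op 8 (rotate(+1)): offset=3, physical=[A,B,C,D,k], logical=[D,k,A,B,C]

Answer: B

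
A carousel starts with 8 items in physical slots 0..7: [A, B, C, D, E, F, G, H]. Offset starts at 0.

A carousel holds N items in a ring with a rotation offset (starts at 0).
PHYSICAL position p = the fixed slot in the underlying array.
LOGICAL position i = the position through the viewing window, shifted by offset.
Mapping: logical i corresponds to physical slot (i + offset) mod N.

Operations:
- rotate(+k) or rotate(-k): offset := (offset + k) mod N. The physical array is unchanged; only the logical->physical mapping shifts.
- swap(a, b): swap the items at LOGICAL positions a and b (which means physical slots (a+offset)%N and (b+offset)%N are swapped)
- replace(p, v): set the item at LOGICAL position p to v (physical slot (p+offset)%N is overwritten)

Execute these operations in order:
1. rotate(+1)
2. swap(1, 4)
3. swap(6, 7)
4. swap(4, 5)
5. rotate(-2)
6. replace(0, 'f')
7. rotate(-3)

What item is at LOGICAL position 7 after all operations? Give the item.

Answer: D

Derivation:
After op 1 (rotate(+1)): offset=1, physical=[A,B,C,D,E,F,G,H], logical=[B,C,D,E,F,G,H,A]
After op 2 (swap(1, 4)): offset=1, physical=[A,B,F,D,E,C,G,H], logical=[B,F,D,E,C,G,H,A]
After op 3 (swap(6, 7)): offset=1, physical=[H,B,F,D,E,C,G,A], logical=[B,F,D,E,C,G,A,H]
After op 4 (swap(4, 5)): offset=1, physical=[H,B,F,D,E,G,C,A], logical=[B,F,D,E,G,C,A,H]
After op 5 (rotate(-2)): offset=7, physical=[H,B,F,D,E,G,C,A], logical=[A,H,B,F,D,E,G,C]
After op 6 (replace(0, 'f')): offset=7, physical=[H,B,F,D,E,G,C,f], logical=[f,H,B,F,D,E,G,C]
After op 7 (rotate(-3)): offset=4, physical=[H,B,F,D,E,G,C,f], logical=[E,G,C,f,H,B,F,D]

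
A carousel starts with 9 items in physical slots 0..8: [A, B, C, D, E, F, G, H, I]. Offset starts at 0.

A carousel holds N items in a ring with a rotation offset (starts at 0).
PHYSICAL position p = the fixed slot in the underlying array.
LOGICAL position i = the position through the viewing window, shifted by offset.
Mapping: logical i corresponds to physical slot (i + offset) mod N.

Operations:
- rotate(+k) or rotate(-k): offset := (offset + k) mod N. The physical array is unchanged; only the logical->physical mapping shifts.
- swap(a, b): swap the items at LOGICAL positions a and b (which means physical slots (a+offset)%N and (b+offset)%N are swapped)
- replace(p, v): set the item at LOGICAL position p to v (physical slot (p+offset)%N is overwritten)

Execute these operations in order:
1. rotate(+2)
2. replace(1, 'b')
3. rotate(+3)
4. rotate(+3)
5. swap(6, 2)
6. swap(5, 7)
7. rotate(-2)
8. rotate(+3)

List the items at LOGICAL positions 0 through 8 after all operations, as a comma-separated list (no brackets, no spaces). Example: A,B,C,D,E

Answer: A,F,C,b,G,B,E,H,I

Derivation:
After op 1 (rotate(+2)): offset=2, physical=[A,B,C,D,E,F,G,H,I], logical=[C,D,E,F,G,H,I,A,B]
After op 2 (replace(1, 'b')): offset=2, physical=[A,B,C,b,E,F,G,H,I], logical=[C,b,E,F,G,H,I,A,B]
After op 3 (rotate(+3)): offset=5, physical=[A,B,C,b,E,F,G,H,I], logical=[F,G,H,I,A,B,C,b,E]
After op 4 (rotate(+3)): offset=8, physical=[A,B,C,b,E,F,G,H,I], logical=[I,A,B,C,b,E,F,G,H]
After op 5 (swap(6, 2)): offset=8, physical=[A,F,C,b,E,B,G,H,I], logical=[I,A,F,C,b,E,B,G,H]
After op 6 (swap(5, 7)): offset=8, physical=[A,F,C,b,G,B,E,H,I], logical=[I,A,F,C,b,G,B,E,H]
After op 7 (rotate(-2)): offset=6, physical=[A,F,C,b,G,B,E,H,I], logical=[E,H,I,A,F,C,b,G,B]
After op 8 (rotate(+3)): offset=0, physical=[A,F,C,b,G,B,E,H,I], logical=[A,F,C,b,G,B,E,H,I]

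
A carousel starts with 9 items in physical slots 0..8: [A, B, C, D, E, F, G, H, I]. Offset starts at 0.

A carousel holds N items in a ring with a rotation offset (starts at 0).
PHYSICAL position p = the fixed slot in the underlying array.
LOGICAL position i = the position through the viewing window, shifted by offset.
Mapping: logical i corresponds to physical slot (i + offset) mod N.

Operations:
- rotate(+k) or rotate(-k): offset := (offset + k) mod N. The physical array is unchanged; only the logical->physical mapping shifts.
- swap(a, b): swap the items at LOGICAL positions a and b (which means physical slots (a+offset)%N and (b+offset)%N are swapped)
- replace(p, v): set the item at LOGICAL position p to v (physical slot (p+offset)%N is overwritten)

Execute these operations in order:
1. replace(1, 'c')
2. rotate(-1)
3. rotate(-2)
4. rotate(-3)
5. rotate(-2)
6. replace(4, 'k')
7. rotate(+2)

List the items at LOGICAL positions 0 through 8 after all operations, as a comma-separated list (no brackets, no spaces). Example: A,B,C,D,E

Answer: D,E,k,G,H,I,A,c,C

Derivation:
After op 1 (replace(1, 'c')): offset=0, physical=[A,c,C,D,E,F,G,H,I], logical=[A,c,C,D,E,F,G,H,I]
After op 2 (rotate(-1)): offset=8, physical=[A,c,C,D,E,F,G,H,I], logical=[I,A,c,C,D,E,F,G,H]
After op 3 (rotate(-2)): offset=6, physical=[A,c,C,D,E,F,G,H,I], logical=[G,H,I,A,c,C,D,E,F]
After op 4 (rotate(-3)): offset=3, physical=[A,c,C,D,E,F,G,H,I], logical=[D,E,F,G,H,I,A,c,C]
After op 5 (rotate(-2)): offset=1, physical=[A,c,C,D,E,F,G,H,I], logical=[c,C,D,E,F,G,H,I,A]
After op 6 (replace(4, 'k')): offset=1, physical=[A,c,C,D,E,k,G,H,I], logical=[c,C,D,E,k,G,H,I,A]
After op 7 (rotate(+2)): offset=3, physical=[A,c,C,D,E,k,G,H,I], logical=[D,E,k,G,H,I,A,c,C]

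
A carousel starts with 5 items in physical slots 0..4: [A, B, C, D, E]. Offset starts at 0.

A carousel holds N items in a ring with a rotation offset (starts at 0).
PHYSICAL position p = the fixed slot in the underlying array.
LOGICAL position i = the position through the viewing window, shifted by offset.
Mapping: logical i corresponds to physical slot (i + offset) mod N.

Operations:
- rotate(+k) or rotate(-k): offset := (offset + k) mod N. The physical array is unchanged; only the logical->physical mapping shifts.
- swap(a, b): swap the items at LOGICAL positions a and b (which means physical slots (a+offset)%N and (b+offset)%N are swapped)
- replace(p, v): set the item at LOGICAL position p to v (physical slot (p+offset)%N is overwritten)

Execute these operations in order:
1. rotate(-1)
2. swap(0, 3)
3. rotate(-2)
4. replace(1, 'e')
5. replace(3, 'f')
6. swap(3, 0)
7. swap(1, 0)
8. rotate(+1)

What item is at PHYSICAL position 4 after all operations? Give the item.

After op 1 (rotate(-1)): offset=4, physical=[A,B,C,D,E], logical=[E,A,B,C,D]
After op 2 (swap(0, 3)): offset=4, physical=[A,B,E,D,C], logical=[C,A,B,E,D]
After op 3 (rotate(-2)): offset=2, physical=[A,B,E,D,C], logical=[E,D,C,A,B]
After op 4 (replace(1, 'e')): offset=2, physical=[A,B,E,e,C], logical=[E,e,C,A,B]
After op 5 (replace(3, 'f')): offset=2, physical=[f,B,E,e,C], logical=[E,e,C,f,B]
After op 6 (swap(3, 0)): offset=2, physical=[E,B,f,e,C], logical=[f,e,C,E,B]
After op 7 (swap(1, 0)): offset=2, physical=[E,B,e,f,C], logical=[e,f,C,E,B]
After op 8 (rotate(+1)): offset=3, physical=[E,B,e,f,C], logical=[f,C,E,B,e]

Answer: C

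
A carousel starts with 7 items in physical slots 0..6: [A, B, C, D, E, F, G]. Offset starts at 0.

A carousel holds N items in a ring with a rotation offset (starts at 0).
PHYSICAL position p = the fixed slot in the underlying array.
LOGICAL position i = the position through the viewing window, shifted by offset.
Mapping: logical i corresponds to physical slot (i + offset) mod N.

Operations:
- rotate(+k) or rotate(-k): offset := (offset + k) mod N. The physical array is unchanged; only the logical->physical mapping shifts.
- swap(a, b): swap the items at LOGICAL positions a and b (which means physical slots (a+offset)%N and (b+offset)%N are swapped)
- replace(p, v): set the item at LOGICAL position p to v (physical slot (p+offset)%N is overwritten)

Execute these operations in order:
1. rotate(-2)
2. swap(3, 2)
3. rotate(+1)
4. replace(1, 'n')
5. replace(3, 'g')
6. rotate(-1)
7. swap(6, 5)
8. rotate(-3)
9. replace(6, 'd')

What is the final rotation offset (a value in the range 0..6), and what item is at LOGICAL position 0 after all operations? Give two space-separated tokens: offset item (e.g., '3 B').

Answer: 2 g

Derivation:
After op 1 (rotate(-2)): offset=5, physical=[A,B,C,D,E,F,G], logical=[F,G,A,B,C,D,E]
After op 2 (swap(3, 2)): offset=5, physical=[B,A,C,D,E,F,G], logical=[F,G,B,A,C,D,E]
After op 3 (rotate(+1)): offset=6, physical=[B,A,C,D,E,F,G], logical=[G,B,A,C,D,E,F]
After op 4 (replace(1, 'n')): offset=6, physical=[n,A,C,D,E,F,G], logical=[G,n,A,C,D,E,F]
After op 5 (replace(3, 'g')): offset=6, physical=[n,A,g,D,E,F,G], logical=[G,n,A,g,D,E,F]
After op 6 (rotate(-1)): offset=5, physical=[n,A,g,D,E,F,G], logical=[F,G,n,A,g,D,E]
After op 7 (swap(6, 5)): offset=5, physical=[n,A,g,E,D,F,G], logical=[F,G,n,A,g,E,D]
After op 8 (rotate(-3)): offset=2, physical=[n,A,g,E,D,F,G], logical=[g,E,D,F,G,n,A]
After op 9 (replace(6, 'd')): offset=2, physical=[n,d,g,E,D,F,G], logical=[g,E,D,F,G,n,d]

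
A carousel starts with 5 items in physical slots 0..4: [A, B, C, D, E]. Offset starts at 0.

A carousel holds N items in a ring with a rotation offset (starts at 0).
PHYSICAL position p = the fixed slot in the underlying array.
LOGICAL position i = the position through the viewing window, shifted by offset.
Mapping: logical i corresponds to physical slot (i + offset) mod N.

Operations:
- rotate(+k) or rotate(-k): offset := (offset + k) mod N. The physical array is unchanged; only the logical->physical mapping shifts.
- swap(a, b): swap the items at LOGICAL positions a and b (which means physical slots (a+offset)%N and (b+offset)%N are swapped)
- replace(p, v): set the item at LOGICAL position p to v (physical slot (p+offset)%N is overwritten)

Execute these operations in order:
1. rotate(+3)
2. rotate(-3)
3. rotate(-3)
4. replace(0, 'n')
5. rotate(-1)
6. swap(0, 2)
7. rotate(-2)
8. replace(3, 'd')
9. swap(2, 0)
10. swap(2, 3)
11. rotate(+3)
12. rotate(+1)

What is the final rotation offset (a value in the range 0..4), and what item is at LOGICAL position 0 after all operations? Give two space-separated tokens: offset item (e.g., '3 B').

After op 1 (rotate(+3)): offset=3, physical=[A,B,C,D,E], logical=[D,E,A,B,C]
After op 2 (rotate(-3)): offset=0, physical=[A,B,C,D,E], logical=[A,B,C,D,E]
After op 3 (rotate(-3)): offset=2, physical=[A,B,C,D,E], logical=[C,D,E,A,B]
After op 4 (replace(0, 'n')): offset=2, physical=[A,B,n,D,E], logical=[n,D,E,A,B]
After op 5 (rotate(-1)): offset=1, physical=[A,B,n,D,E], logical=[B,n,D,E,A]
After op 6 (swap(0, 2)): offset=1, physical=[A,D,n,B,E], logical=[D,n,B,E,A]
After op 7 (rotate(-2)): offset=4, physical=[A,D,n,B,E], logical=[E,A,D,n,B]
After op 8 (replace(3, 'd')): offset=4, physical=[A,D,d,B,E], logical=[E,A,D,d,B]
After op 9 (swap(2, 0)): offset=4, physical=[A,E,d,B,D], logical=[D,A,E,d,B]
After op 10 (swap(2, 3)): offset=4, physical=[A,d,E,B,D], logical=[D,A,d,E,B]
After op 11 (rotate(+3)): offset=2, physical=[A,d,E,B,D], logical=[E,B,D,A,d]
After op 12 (rotate(+1)): offset=3, physical=[A,d,E,B,D], logical=[B,D,A,d,E]

Answer: 3 B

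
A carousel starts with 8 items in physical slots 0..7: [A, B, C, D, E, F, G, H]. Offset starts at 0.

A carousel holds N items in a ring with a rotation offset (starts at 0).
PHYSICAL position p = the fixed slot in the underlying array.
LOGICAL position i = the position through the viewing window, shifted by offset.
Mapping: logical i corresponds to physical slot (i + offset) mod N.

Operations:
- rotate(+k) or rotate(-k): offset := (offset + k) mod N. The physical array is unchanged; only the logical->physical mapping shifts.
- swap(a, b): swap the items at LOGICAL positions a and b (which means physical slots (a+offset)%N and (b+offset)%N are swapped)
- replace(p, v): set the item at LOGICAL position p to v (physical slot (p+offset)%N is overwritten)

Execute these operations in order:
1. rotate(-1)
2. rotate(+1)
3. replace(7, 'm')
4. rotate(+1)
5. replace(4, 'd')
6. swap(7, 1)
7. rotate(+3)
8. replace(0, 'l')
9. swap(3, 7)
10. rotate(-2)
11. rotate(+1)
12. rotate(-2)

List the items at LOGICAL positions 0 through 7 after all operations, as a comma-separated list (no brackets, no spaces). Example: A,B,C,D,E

After op 1 (rotate(-1)): offset=7, physical=[A,B,C,D,E,F,G,H], logical=[H,A,B,C,D,E,F,G]
After op 2 (rotate(+1)): offset=0, physical=[A,B,C,D,E,F,G,H], logical=[A,B,C,D,E,F,G,H]
After op 3 (replace(7, 'm')): offset=0, physical=[A,B,C,D,E,F,G,m], logical=[A,B,C,D,E,F,G,m]
After op 4 (rotate(+1)): offset=1, physical=[A,B,C,D,E,F,G,m], logical=[B,C,D,E,F,G,m,A]
After op 5 (replace(4, 'd')): offset=1, physical=[A,B,C,D,E,d,G,m], logical=[B,C,D,E,d,G,m,A]
After op 6 (swap(7, 1)): offset=1, physical=[C,B,A,D,E,d,G,m], logical=[B,A,D,E,d,G,m,C]
After op 7 (rotate(+3)): offset=4, physical=[C,B,A,D,E,d,G,m], logical=[E,d,G,m,C,B,A,D]
After op 8 (replace(0, 'l')): offset=4, physical=[C,B,A,D,l,d,G,m], logical=[l,d,G,m,C,B,A,D]
After op 9 (swap(3, 7)): offset=4, physical=[C,B,A,m,l,d,G,D], logical=[l,d,G,D,C,B,A,m]
After op 10 (rotate(-2)): offset=2, physical=[C,B,A,m,l,d,G,D], logical=[A,m,l,d,G,D,C,B]
After op 11 (rotate(+1)): offset=3, physical=[C,B,A,m,l,d,G,D], logical=[m,l,d,G,D,C,B,A]
After op 12 (rotate(-2)): offset=1, physical=[C,B,A,m,l,d,G,D], logical=[B,A,m,l,d,G,D,C]

Answer: B,A,m,l,d,G,D,C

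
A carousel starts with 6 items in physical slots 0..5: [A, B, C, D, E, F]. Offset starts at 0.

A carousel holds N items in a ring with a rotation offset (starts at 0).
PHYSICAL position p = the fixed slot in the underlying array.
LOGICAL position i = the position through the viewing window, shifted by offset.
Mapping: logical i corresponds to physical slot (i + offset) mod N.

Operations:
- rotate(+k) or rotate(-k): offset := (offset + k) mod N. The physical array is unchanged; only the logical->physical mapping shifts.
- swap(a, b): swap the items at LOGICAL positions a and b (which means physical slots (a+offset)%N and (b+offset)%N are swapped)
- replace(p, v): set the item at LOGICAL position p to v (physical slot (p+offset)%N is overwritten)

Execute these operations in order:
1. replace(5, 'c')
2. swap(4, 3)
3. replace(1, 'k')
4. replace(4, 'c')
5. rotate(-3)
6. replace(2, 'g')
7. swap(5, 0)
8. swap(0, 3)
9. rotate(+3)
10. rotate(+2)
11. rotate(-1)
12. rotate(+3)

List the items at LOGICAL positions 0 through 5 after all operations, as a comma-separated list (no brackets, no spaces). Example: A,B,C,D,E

Answer: c,g,C,k,E,A

Derivation:
After op 1 (replace(5, 'c')): offset=0, physical=[A,B,C,D,E,c], logical=[A,B,C,D,E,c]
After op 2 (swap(4, 3)): offset=0, physical=[A,B,C,E,D,c], logical=[A,B,C,E,D,c]
After op 3 (replace(1, 'k')): offset=0, physical=[A,k,C,E,D,c], logical=[A,k,C,E,D,c]
After op 4 (replace(4, 'c')): offset=0, physical=[A,k,C,E,c,c], logical=[A,k,C,E,c,c]
After op 5 (rotate(-3)): offset=3, physical=[A,k,C,E,c,c], logical=[E,c,c,A,k,C]
After op 6 (replace(2, 'g')): offset=3, physical=[A,k,C,E,c,g], logical=[E,c,g,A,k,C]
After op 7 (swap(5, 0)): offset=3, physical=[A,k,E,C,c,g], logical=[C,c,g,A,k,E]
After op 8 (swap(0, 3)): offset=3, physical=[C,k,E,A,c,g], logical=[A,c,g,C,k,E]
After op 9 (rotate(+3)): offset=0, physical=[C,k,E,A,c,g], logical=[C,k,E,A,c,g]
After op 10 (rotate(+2)): offset=2, physical=[C,k,E,A,c,g], logical=[E,A,c,g,C,k]
After op 11 (rotate(-1)): offset=1, physical=[C,k,E,A,c,g], logical=[k,E,A,c,g,C]
After op 12 (rotate(+3)): offset=4, physical=[C,k,E,A,c,g], logical=[c,g,C,k,E,A]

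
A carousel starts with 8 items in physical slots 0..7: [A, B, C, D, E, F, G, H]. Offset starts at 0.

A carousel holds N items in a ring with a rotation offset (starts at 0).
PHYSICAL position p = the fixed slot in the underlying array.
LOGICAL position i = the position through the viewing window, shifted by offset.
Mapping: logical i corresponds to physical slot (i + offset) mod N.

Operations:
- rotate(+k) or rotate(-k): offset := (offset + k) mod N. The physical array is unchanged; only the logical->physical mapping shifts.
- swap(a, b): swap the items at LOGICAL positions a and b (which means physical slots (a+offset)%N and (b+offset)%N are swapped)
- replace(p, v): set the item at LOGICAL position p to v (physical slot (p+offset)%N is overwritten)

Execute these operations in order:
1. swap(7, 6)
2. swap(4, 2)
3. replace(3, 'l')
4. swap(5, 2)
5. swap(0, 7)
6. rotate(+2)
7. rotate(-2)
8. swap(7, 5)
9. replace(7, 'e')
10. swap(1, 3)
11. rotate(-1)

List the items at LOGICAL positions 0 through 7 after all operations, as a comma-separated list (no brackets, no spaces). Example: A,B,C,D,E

After op 1 (swap(7, 6)): offset=0, physical=[A,B,C,D,E,F,H,G], logical=[A,B,C,D,E,F,H,G]
After op 2 (swap(4, 2)): offset=0, physical=[A,B,E,D,C,F,H,G], logical=[A,B,E,D,C,F,H,G]
After op 3 (replace(3, 'l')): offset=0, physical=[A,B,E,l,C,F,H,G], logical=[A,B,E,l,C,F,H,G]
After op 4 (swap(5, 2)): offset=0, physical=[A,B,F,l,C,E,H,G], logical=[A,B,F,l,C,E,H,G]
After op 5 (swap(0, 7)): offset=0, physical=[G,B,F,l,C,E,H,A], logical=[G,B,F,l,C,E,H,A]
After op 6 (rotate(+2)): offset=2, physical=[G,B,F,l,C,E,H,A], logical=[F,l,C,E,H,A,G,B]
After op 7 (rotate(-2)): offset=0, physical=[G,B,F,l,C,E,H,A], logical=[G,B,F,l,C,E,H,A]
After op 8 (swap(7, 5)): offset=0, physical=[G,B,F,l,C,A,H,E], logical=[G,B,F,l,C,A,H,E]
After op 9 (replace(7, 'e')): offset=0, physical=[G,B,F,l,C,A,H,e], logical=[G,B,F,l,C,A,H,e]
After op 10 (swap(1, 3)): offset=0, physical=[G,l,F,B,C,A,H,e], logical=[G,l,F,B,C,A,H,e]
After op 11 (rotate(-1)): offset=7, physical=[G,l,F,B,C,A,H,e], logical=[e,G,l,F,B,C,A,H]

Answer: e,G,l,F,B,C,A,H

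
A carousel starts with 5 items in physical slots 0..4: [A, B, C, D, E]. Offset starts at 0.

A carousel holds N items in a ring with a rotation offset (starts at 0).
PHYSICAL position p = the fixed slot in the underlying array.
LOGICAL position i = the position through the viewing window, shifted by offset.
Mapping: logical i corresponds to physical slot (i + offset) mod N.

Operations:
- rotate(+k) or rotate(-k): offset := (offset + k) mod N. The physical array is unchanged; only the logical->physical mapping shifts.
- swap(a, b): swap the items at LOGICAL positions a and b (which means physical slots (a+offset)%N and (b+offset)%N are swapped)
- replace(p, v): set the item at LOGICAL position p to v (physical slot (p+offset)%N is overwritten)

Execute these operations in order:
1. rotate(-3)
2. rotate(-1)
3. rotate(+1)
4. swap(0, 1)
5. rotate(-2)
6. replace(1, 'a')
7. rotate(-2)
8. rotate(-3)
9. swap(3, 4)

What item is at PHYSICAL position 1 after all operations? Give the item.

Answer: a

Derivation:
After op 1 (rotate(-3)): offset=2, physical=[A,B,C,D,E], logical=[C,D,E,A,B]
After op 2 (rotate(-1)): offset=1, physical=[A,B,C,D,E], logical=[B,C,D,E,A]
After op 3 (rotate(+1)): offset=2, physical=[A,B,C,D,E], logical=[C,D,E,A,B]
After op 4 (swap(0, 1)): offset=2, physical=[A,B,D,C,E], logical=[D,C,E,A,B]
After op 5 (rotate(-2)): offset=0, physical=[A,B,D,C,E], logical=[A,B,D,C,E]
After op 6 (replace(1, 'a')): offset=0, physical=[A,a,D,C,E], logical=[A,a,D,C,E]
After op 7 (rotate(-2)): offset=3, physical=[A,a,D,C,E], logical=[C,E,A,a,D]
After op 8 (rotate(-3)): offset=0, physical=[A,a,D,C,E], logical=[A,a,D,C,E]
After op 9 (swap(3, 4)): offset=0, physical=[A,a,D,E,C], logical=[A,a,D,E,C]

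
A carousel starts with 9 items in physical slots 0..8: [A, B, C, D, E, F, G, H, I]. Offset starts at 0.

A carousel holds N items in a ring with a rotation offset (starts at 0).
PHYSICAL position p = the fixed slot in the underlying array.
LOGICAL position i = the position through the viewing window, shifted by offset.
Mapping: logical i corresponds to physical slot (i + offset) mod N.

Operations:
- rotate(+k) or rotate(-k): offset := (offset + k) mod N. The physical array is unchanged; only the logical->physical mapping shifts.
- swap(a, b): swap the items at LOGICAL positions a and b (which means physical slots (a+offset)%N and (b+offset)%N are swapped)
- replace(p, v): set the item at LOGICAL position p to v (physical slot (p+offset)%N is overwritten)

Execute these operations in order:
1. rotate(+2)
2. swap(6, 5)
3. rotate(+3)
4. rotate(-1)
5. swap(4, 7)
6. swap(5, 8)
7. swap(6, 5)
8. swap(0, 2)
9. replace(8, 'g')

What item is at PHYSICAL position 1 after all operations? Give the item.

After op 1 (rotate(+2)): offset=2, physical=[A,B,C,D,E,F,G,H,I], logical=[C,D,E,F,G,H,I,A,B]
After op 2 (swap(6, 5)): offset=2, physical=[A,B,C,D,E,F,G,I,H], logical=[C,D,E,F,G,I,H,A,B]
After op 3 (rotate(+3)): offset=5, physical=[A,B,C,D,E,F,G,I,H], logical=[F,G,I,H,A,B,C,D,E]
After op 4 (rotate(-1)): offset=4, physical=[A,B,C,D,E,F,G,I,H], logical=[E,F,G,I,H,A,B,C,D]
After op 5 (swap(4, 7)): offset=4, physical=[A,B,H,D,E,F,G,I,C], logical=[E,F,G,I,C,A,B,H,D]
After op 6 (swap(5, 8)): offset=4, physical=[D,B,H,A,E,F,G,I,C], logical=[E,F,G,I,C,D,B,H,A]
After op 7 (swap(6, 5)): offset=4, physical=[B,D,H,A,E,F,G,I,C], logical=[E,F,G,I,C,B,D,H,A]
After op 8 (swap(0, 2)): offset=4, physical=[B,D,H,A,G,F,E,I,C], logical=[G,F,E,I,C,B,D,H,A]
After op 9 (replace(8, 'g')): offset=4, physical=[B,D,H,g,G,F,E,I,C], logical=[G,F,E,I,C,B,D,H,g]

Answer: D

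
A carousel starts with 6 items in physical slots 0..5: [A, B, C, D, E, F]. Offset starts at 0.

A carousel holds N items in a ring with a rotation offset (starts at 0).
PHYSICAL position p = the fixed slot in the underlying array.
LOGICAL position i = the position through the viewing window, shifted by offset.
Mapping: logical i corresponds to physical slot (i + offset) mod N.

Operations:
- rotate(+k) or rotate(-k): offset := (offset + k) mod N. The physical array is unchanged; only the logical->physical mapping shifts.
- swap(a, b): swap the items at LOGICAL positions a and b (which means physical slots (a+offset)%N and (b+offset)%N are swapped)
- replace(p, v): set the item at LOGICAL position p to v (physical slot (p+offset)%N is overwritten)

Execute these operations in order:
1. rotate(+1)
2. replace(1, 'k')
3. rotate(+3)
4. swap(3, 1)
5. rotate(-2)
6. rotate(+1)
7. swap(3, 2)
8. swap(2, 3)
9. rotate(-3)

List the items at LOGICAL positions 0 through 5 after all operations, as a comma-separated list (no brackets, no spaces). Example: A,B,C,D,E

After op 1 (rotate(+1)): offset=1, physical=[A,B,C,D,E,F], logical=[B,C,D,E,F,A]
After op 2 (replace(1, 'k')): offset=1, physical=[A,B,k,D,E,F], logical=[B,k,D,E,F,A]
After op 3 (rotate(+3)): offset=4, physical=[A,B,k,D,E,F], logical=[E,F,A,B,k,D]
After op 4 (swap(3, 1)): offset=4, physical=[A,F,k,D,E,B], logical=[E,B,A,F,k,D]
After op 5 (rotate(-2)): offset=2, physical=[A,F,k,D,E,B], logical=[k,D,E,B,A,F]
After op 6 (rotate(+1)): offset=3, physical=[A,F,k,D,E,B], logical=[D,E,B,A,F,k]
After op 7 (swap(3, 2)): offset=3, physical=[B,F,k,D,E,A], logical=[D,E,A,B,F,k]
After op 8 (swap(2, 3)): offset=3, physical=[A,F,k,D,E,B], logical=[D,E,B,A,F,k]
After op 9 (rotate(-3)): offset=0, physical=[A,F,k,D,E,B], logical=[A,F,k,D,E,B]

Answer: A,F,k,D,E,B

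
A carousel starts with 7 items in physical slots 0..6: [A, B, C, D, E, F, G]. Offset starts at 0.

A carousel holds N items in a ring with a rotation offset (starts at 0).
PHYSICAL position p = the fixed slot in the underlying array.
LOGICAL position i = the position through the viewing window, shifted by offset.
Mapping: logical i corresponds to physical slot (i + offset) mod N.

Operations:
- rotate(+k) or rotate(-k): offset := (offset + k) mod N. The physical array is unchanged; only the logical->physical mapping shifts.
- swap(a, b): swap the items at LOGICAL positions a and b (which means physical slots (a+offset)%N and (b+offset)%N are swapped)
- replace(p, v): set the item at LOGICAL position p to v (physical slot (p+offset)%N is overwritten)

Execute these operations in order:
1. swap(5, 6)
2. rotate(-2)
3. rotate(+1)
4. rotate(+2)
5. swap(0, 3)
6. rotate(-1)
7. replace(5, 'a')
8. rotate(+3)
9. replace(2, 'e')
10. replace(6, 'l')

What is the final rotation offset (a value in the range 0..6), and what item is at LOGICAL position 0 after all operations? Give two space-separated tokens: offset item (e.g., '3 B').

After op 1 (swap(5, 6)): offset=0, physical=[A,B,C,D,E,G,F], logical=[A,B,C,D,E,G,F]
After op 2 (rotate(-2)): offset=5, physical=[A,B,C,D,E,G,F], logical=[G,F,A,B,C,D,E]
After op 3 (rotate(+1)): offset=6, physical=[A,B,C,D,E,G,F], logical=[F,A,B,C,D,E,G]
After op 4 (rotate(+2)): offset=1, physical=[A,B,C,D,E,G,F], logical=[B,C,D,E,G,F,A]
After op 5 (swap(0, 3)): offset=1, physical=[A,E,C,D,B,G,F], logical=[E,C,D,B,G,F,A]
After op 6 (rotate(-1)): offset=0, physical=[A,E,C,D,B,G,F], logical=[A,E,C,D,B,G,F]
After op 7 (replace(5, 'a')): offset=0, physical=[A,E,C,D,B,a,F], logical=[A,E,C,D,B,a,F]
After op 8 (rotate(+3)): offset=3, physical=[A,E,C,D,B,a,F], logical=[D,B,a,F,A,E,C]
After op 9 (replace(2, 'e')): offset=3, physical=[A,E,C,D,B,e,F], logical=[D,B,e,F,A,E,C]
After op 10 (replace(6, 'l')): offset=3, physical=[A,E,l,D,B,e,F], logical=[D,B,e,F,A,E,l]

Answer: 3 D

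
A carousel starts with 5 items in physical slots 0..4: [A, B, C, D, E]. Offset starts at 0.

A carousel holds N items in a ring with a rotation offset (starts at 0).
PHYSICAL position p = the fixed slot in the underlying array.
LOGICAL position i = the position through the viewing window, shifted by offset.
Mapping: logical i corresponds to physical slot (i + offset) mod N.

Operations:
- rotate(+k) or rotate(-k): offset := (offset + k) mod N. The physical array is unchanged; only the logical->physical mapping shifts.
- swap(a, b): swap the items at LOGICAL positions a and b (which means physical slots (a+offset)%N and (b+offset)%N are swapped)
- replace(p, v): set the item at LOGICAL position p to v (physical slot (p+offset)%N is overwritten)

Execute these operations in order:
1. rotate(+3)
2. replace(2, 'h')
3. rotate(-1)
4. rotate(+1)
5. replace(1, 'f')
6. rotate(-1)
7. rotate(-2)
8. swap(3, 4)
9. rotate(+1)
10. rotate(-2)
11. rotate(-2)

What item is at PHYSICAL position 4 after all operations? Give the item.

Answer: D

Derivation:
After op 1 (rotate(+3)): offset=3, physical=[A,B,C,D,E], logical=[D,E,A,B,C]
After op 2 (replace(2, 'h')): offset=3, physical=[h,B,C,D,E], logical=[D,E,h,B,C]
After op 3 (rotate(-1)): offset=2, physical=[h,B,C,D,E], logical=[C,D,E,h,B]
After op 4 (rotate(+1)): offset=3, physical=[h,B,C,D,E], logical=[D,E,h,B,C]
After op 5 (replace(1, 'f')): offset=3, physical=[h,B,C,D,f], logical=[D,f,h,B,C]
After op 6 (rotate(-1)): offset=2, physical=[h,B,C,D,f], logical=[C,D,f,h,B]
After op 7 (rotate(-2)): offset=0, physical=[h,B,C,D,f], logical=[h,B,C,D,f]
After op 8 (swap(3, 4)): offset=0, physical=[h,B,C,f,D], logical=[h,B,C,f,D]
After op 9 (rotate(+1)): offset=1, physical=[h,B,C,f,D], logical=[B,C,f,D,h]
After op 10 (rotate(-2)): offset=4, physical=[h,B,C,f,D], logical=[D,h,B,C,f]
After op 11 (rotate(-2)): offset=2, physical=[h,B,C,f,D], logical=[C,f,D,h,B]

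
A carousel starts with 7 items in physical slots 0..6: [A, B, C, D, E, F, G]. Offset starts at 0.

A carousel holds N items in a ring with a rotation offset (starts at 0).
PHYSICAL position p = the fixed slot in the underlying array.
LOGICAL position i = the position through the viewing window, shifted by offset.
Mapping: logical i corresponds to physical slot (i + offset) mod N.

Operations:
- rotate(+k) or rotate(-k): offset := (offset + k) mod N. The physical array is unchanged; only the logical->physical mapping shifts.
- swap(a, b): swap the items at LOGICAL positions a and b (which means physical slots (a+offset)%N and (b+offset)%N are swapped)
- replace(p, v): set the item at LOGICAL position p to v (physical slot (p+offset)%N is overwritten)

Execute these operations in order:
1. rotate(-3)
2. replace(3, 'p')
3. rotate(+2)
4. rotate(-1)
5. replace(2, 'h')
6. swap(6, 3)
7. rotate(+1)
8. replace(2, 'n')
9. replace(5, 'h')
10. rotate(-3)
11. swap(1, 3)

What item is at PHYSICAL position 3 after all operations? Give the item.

After op 1 (rotate(-3)): offset=4, physical=[A,B,C,D,E,F,G], logical=[E,F,G,A,B,C,D]
After op 2 (replace(3, 'p')): offset=4, physical=[p,B,C,D,E,F,G], logical=[E,F,G,p,B,C,D]
After op 3 (rotate(+2)): offset=6, physical=[p,B,C,D,E,F,G], logical=[G,p,B,C,D,E,F]
After op 4 (rotate(-1)): offset=5, physical=[p,B,C,D,E,F,G], logical=[F,G,p,B,C,D,E]
After op 5 (replace(2, 'h')): offset=5, physical=[h,B,C,D,E,F,G], logical=[F,G,h,B,C,D,E]
After op 6 (swap(6, 3)): offset=5, physical=[h,E,C,D,B,F,G], logical=[F,G,h,E,C,D,B]
After op 7 (rotate(+1)): offset=6, physical=[h,E,C,D,B,F,G], logical=[G,h,E,C,D,B,F]
After op 8 (replace(2, 'n')): offset=6, physical=[h,n,C,D,B,F,G], logical=[G,h,n,C,D,B,F]
After op 9 (replace(5, 'h')): offset=6, physical=[h,n,C,D,h,F,G], logical=[G,h,n,C,D,h,F]
After op 10 (rotate(-3)): offset=3, physical=[h,n,C,D,h,F,G], logical=[D,h,F,G,h,n,C]
After op 11 (swap(1, 3)): offset=3, physical=[h,n,C,D,G,F,h], logical=[D,G,F,h,h,n,C]

Answer: D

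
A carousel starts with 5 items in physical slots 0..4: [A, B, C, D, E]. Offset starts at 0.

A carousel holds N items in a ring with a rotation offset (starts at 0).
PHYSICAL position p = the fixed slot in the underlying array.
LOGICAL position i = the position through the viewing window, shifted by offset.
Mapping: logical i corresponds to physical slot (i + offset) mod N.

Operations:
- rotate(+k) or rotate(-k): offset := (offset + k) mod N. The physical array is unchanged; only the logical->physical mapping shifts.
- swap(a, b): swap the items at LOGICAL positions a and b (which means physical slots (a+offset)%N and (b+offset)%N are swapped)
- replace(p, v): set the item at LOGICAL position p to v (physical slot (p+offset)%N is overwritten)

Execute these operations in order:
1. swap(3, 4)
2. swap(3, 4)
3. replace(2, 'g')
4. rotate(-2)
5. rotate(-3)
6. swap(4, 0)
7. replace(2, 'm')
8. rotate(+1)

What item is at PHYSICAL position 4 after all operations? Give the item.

Answer: A

Derivation:
After op 1 (swap(3, 4)): offset=0, physical=[A,B,C,E,D], logical=[A,B,C,E,D]
After op 2 (swap(3, 4)): offset=0, physical=[A,B,C,D,E], logical=[A,B,C,D,E]
After op 3 (replace(2, 'g')): offset=0, physical=[A,B,g,D,E], logical=[A,B,g,D,E]
After op 4 (rotate(-2)): offset=3, physical=[A,B,g,D,E], logical=[D,E,A,B,g]
After op 5 (rotate(-3)): offset=0, physical=[A,B,g,D,E], logical=[A,B,g,D,E]
After op 6 (swap(4, 0)): offset=0, physical=[E,B,g,D,A], logical=[E,B,g,D,A]
After op 7 (replace(2, 'm')): offset=0, physical=[E,B,m,D,A], logical=[E,B,m,D,A]
After op 8 (rotate(+1)): offset=1, physical=[E,B,m,D,A], logical=[B,m,D,A,E]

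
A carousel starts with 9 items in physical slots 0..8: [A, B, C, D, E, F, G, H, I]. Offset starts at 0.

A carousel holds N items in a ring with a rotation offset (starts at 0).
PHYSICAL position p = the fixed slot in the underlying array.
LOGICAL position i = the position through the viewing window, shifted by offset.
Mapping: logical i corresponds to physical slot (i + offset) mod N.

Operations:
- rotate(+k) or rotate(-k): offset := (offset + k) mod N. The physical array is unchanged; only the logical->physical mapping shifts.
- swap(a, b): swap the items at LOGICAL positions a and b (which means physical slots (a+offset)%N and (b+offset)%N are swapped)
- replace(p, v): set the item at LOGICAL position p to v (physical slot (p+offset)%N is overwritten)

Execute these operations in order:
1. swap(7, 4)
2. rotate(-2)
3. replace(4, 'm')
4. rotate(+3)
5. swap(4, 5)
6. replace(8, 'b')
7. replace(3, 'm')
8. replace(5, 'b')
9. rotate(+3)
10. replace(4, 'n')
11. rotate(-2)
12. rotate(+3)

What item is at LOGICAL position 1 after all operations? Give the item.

Answer: b

Derivation:
After op 1 (swap(7, 4)): offset=0, physical=[A,B,C,D,H,F,G,E,I], logical=[A,B,C,D,H,F,G,E,I]
After op 2 (rotate(-2)): offset=7, physical=[A,B,C,D,H,F,G,E,I], logical=[E,I,A,B,C,D,H,F,G]
After op 3 (replace(4, 'm')): offset=7, physical=[A,B,m,D,H,F,G,E,I], logical=[E,I,A,B,m,D,H,F,G]
After op 4 (rotate(+3)): offset=1, physical=[A,B,m,D,H,F,G,E,I], logical=[B,m,D,H,F,G,E,I,A]
After op 5 (swap(4, 5)): offset=1, physical=[A,B,m,D,H,G,F,E,I], logical=[B,m,D,H,G,F,E,I,A]
After op 6 (replace(8, 'b')): offset=1, physical=[b,B,m,D,H,G,F,E,I], logical=[B,m,D,H,G,F,E,I,b]
After op 7 (replace(3, 'm')): offset=1, physical=[b,B,m,D,m,G,F,E,I], logical=[B,m,D,m,G,F,E,I,b]
After op 8 (replace(5, 'b')): offset=1, physical=[b,B,m,D,m,G,b,E,I], logical=[B,m,D,m,G,b,E,I,b]
After op 9 (rotate(+3)): offset=4, physical=[b,B,m,D,m,G,b,E,I], logical=[m,G,b,E,I,b,B,m,D]
After op 10 (replace(4, 'n')): offset=4, physical=[b,B,m,D,m,G,b,E,n], logical=[m,G,b,E,n,b,B,m,D]
After op 11 (rotate(-2)): offset=2, physical=[b,B,m,D,m,G,b,E,n], logical=[m,D,m,G,b,E,n,b,B]
After op 12 (rotate(+3)): offset=5, physical=[b,B,m,D,m,G,b,E,n], logical=[G,b,E,n,b,B,m,D,m]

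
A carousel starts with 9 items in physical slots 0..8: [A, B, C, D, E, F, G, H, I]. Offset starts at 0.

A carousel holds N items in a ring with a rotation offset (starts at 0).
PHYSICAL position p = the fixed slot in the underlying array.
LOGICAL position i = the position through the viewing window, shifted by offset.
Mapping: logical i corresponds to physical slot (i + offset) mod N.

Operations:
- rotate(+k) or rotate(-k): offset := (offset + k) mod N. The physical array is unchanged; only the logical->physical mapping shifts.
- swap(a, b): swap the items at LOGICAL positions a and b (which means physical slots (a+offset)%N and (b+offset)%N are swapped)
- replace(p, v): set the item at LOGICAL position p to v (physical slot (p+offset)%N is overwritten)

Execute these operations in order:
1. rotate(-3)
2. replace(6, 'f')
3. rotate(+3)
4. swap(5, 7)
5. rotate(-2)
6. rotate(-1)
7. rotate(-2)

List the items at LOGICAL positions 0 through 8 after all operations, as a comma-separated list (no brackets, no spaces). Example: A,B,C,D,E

Answer: E,H,G,F,I,A,B,C,f

Derivation:
After op 1 (rotate(-3)): offset=6, physical=[A,B,C,D,E,F,G,H,I], logical=[G,H,I,A,B,C,D,E,F]
After op 2 (replace(6, 'f')): offset=6, physical=[A,B,C,f,E,F,G,H,I], logical=[G,H,I,A,B,C,f,E,F]
After op 3 (rotate(+3)): offset=0, physical=[A,B,C,f,E,F,G,H,I], logical=[A,B,C,f,E,F,G,H,I]
After op 4 (swap(5, 7)): offset=0, physical=[A,B,C,f,E,H,G,F,I], logical=[A,B,C,f,E,H,G,F,I]
After op 5 (rotate(-2)): offset=7, physical=[A,B,C,f,E,H,G,F,I], logical=[F,I,A,B,C,f,E,H,G]
After op 6 (rotate(-1)): offset=6, physical=[A,B,C,f,E,H,G,F,I], logical=[G,F,I,A,B,C,f,E,H]
After op 7 (rotate(-2)): offset=4, physical=[A,B,C,f,E,H,G,F,I], logical=[E,H,G,F,I,A,B,C,f]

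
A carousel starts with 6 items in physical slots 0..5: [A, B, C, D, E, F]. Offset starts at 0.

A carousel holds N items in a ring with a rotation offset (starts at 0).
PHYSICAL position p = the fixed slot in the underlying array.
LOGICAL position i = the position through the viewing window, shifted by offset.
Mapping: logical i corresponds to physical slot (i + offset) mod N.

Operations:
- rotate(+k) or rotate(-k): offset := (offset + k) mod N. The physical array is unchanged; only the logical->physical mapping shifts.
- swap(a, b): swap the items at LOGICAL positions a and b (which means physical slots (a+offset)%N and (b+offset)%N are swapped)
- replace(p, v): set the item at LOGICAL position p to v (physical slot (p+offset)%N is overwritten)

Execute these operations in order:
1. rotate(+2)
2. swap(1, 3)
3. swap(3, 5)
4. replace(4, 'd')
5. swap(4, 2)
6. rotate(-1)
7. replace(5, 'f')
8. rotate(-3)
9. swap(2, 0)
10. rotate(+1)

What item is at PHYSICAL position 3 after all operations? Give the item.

Answer: F

Derivation:
After op 1 (rotate(+2)): offset=2, physical=[A,B,C,D,E,F], logical=[C,D,E,F,A,B]
After op 2 (swap(1, 3)): offset=2, physical=[A,B,C,F,E,D], logical=[C,F,E,D,A,B]
After op 3 (swap(3, 5)): offset=2, physical=[A,D,C,F,E,B], logical=[C,F,E,B,A,D]
After op 4 (replace(4, 'd')): offset=2, physical=[d,D,C,F,E,B], logical=[C,F,E,B,d,D]
After op 5 (swap(4, 2)): offset=2, physical=[E,D,C,F,d,B], logical=[C,F,d,B,E,D]
After op 6 (rotate(-1)): offset=1, physical=[E,D,C,F,d,B], logical=[D,C,F,d,B,E]
After op 7 (replace(5, 'f')): offset=1, physical=[f,D,C,F,d,B], logical=[D,C,F,d,B,f]
After op 8 (rotate(-3)): offset=4, physical=[f,D,C,F,d,B], logical=[d,B,f,D,C,F]
After op 9 (swap(2, 0)): offset=4, physical=[d,D,C,F,f,B], logical=[f,B,d,D,C,F]
After op 10 (rotate(+1)): offset=5, physical=[d,D,C,F,f,B], logical=[B,d,D,C,F,f]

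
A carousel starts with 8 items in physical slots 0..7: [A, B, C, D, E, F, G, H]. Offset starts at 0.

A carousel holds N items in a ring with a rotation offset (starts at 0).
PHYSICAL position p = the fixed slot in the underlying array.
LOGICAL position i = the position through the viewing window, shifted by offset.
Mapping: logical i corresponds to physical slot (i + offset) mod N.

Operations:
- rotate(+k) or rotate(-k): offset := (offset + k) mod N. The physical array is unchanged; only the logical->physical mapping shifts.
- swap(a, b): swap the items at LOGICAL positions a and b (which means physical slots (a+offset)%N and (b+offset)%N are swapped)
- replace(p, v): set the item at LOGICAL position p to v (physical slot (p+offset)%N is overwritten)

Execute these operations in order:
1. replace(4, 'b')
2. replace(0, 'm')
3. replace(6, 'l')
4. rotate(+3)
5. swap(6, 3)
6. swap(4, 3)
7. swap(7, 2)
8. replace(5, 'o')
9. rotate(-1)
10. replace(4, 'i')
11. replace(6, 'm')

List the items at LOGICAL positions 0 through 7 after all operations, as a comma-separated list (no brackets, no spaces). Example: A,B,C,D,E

Answer: F,D,b,C,i,B,m,l

Derivation:
After op 1 (replace(4, 'b')): offset=0, physical=[A,B,C,D,b,F,G,H], logical=[A,B,C,D,b,F,G,H]
After op 2 (replace(0, 'm')): offset=0, physical=[m,B,C,D,b,F,G,H], logical=[m,B,C,D,b,F,G,H]
After op 3 (replace(6, 'l')): offset=0, physical=[m,B,C,D,b,F,l,H], logical=[m,B,C,D,b,F,l,H]
After op 4 (rotate(+3)): offset=3, physical=[m,B,C,D,b,F,l,H], logical=[D,b,F,l,H,m,B,C]
After op 5 (swap(6, 3)): offset=3, physical=[m,l,C,D,b,F,B,H], logical=[D,b,F,B,H,m,l,C]
After op 6 (swap(4, 3)): offset=3, physical=[m,l,C,D,b,F,H,B], logical=[D,b,F,H,B,m,l,C]
After op 7 (swap(7, 2)): offset=3, physical=[m,l,F,D,b,C,H,B], logical=[D,b,C,H,B,m,l,F]
After op 8 (replace(5, 'o')): offset=3, physical=[o,l,F,D,b,C,H,B], logical=[D,b,C,H,B,o,l,F]
After op 9 (rotate(-1)): offset=2, physical=[o,l,F,D,b,C,H,B], logical=[F,D,b,C,H,B,o,l]
After op 10 (replace(4, 'i')): offset=2, physical=[o,l,F,D,b,C,i,B], logical=[F,D,b,C,i,B,o,l]
After op 11 (replace(6, 'm')): offset=2, physical=[m,l,F,D,b,C,i,B], logical=[F,D,b,C,i,B,m,l]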